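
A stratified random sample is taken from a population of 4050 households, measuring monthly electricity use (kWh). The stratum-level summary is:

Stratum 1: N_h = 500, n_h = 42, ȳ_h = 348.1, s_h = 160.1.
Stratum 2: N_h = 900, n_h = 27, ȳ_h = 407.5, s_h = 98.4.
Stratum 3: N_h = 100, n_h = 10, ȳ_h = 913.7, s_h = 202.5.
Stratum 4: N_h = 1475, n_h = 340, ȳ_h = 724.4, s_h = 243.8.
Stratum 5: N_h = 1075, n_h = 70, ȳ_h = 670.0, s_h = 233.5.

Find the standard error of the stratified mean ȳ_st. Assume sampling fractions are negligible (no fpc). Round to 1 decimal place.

SE(ȳ_st) ≈ 10.4

V̂(ȳ_st) = Σ W_h² s_h²/n_h, with W_h = N_h/N and N = 4050:
  stratum 1: (500/4050)²·160.1²/42 = 9.30172
  stratum 2: (900/4050)²·98.4²/27 = 17.7093
  stratum 3: (100/4050)²·202.5²/10 = 2.5
  stratum 4: (1475/4050)²·243.8²/340 = 23.188
  stratum 5: (1075/4050)²·233.5²/70 = 54.876
V̂(ȳ_st) = 107.575
SE(ȳ_st) = √107.575 = 10.3718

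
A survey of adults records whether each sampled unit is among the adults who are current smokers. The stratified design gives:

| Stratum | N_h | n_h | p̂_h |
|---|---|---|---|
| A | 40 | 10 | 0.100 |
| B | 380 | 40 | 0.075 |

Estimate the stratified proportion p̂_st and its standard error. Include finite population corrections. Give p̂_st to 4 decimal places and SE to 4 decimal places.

p̂_st ≈ 0.0774, SE ≈ 0.0370

N = 420; stratum weights W_h = N_h/N.
p̂_st = Σ W_h p̂_h = (40·0.100 + 380·0.075)/420 = 0.07738
V̂(p̂_st) = Σ W_h² (1 − n_h/N_h) p̂_h(1−p̂_h)/(n_h−1):
  stratum A: (40/420)²·(1 − 10/40)·0.100·0.900/9 = 6.80272e-05
  stratum B: (380/420)²·(1 − 40/380)·0.075·0.925/39 = 0.00130287
V̂(p̂_st) = 0.0013709; SE = √V̂ = 0.0370257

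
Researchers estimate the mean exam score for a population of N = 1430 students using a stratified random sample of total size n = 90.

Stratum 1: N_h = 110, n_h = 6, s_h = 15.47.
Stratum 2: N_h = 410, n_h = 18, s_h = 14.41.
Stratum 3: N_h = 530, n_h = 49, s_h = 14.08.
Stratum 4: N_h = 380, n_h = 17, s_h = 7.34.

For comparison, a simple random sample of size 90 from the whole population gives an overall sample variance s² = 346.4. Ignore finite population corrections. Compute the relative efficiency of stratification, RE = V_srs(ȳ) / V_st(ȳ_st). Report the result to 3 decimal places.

V̂(ȳ_st) = Σ W_h² s_h²/n_h, with W_h = N_h/N and N = 1430:
  stratum 1: (110/1430)²·15.47²/6 = 0.236017
  stratum 2: (410/1430)²·14.41²/18 = 0.948312
  stratum 3: (530/1430)²·14.08²/49 = 0.555762
  stratum 4: (380/1430)²·7.34²/17 = 0.223789
V_st = 1.96388
V_srs = s²/n = 346.4/90 = 3.84889
Relative efficiency = V_srs / V_st = 3.84889/1.96388 = 1.9598

RE ≈ 1.960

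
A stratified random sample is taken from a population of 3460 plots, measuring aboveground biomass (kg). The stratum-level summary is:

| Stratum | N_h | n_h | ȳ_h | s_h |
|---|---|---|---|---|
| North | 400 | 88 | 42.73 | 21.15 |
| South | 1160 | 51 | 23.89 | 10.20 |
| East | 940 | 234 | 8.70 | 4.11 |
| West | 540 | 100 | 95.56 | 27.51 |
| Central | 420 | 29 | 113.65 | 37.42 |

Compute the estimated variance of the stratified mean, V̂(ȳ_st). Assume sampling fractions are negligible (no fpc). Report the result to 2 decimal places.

V̂(ȳ_st) ≈ 1.20

V̂(ȳ_st) = Σ W_h² s_h²/n_h, with W_h = N_h/N and N = 3460:
  stratum North: (400/3460)²·21.15²/88 = 0.0679369
  stratum South: (1160/3460)²·10.20²/51 = 0.229295
  stratum East: (940/3460)²·4.11²/234 = 0.00532809
  stratum West: (540/3460)²·27.51²/100 = 0.184339
  stratum Central: (420/3460)²·37.42²/29 = 0.711469
V̂(ȳ_st) = 1.19837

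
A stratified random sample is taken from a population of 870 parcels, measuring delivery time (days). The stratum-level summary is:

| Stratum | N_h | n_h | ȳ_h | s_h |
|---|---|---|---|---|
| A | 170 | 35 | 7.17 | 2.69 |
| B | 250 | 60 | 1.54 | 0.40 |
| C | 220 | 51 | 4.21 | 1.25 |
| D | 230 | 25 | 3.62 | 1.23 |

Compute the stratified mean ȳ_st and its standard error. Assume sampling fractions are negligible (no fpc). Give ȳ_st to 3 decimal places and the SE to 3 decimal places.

ȳ_st ≈ 3.865, SE ≈ 0.120

ȳ_st = Σ W_h ȳ_h = (170·7.17 + 250·1.54 + 220·4.21 + 230·3.62)/870 = 3.86517
V̂(ȳ_st) = Σ W_h² s_h²/n_h, with W_h = N_h/N and N = 870:
  stratum A: (170/870)²·2.69²/35 = 0.00789398
  stratum B: (250/870)²·0.40²/60 = 0.000220196
  stratum C: (220/870)²·1.25²/51 = 0.0019591
  stratum D: (230/870)²·1.23²/25 = 0.00422948
V̂(ȳ_st) = 0.0143028
SE(ȳ_st) = √0.0143028 = 0.119594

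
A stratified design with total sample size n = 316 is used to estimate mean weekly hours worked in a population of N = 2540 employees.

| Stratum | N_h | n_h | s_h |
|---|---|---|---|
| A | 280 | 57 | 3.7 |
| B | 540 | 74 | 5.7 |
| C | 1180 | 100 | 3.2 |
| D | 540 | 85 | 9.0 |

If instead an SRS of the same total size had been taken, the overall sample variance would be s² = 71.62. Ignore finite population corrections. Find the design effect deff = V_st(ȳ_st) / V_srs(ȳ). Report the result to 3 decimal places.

V̂(ȳ_st) = Σ W_h² s_h²/n_h, with W_h = N_h/N and N = 2540:
  stratum A: (280/2540)²·3.7²/57 = 0.00291862
  stratum B: (540/2540)²·5.7²/74 = 0.0198444
  stratum C: (1180/2540)²·3.2²/100 = 0.0221002
  stratum D: (540/2540)²·9.0²/85 = 0.0430711
V_st = 0.0879344
V_srs = s²/n = 71.62/316 = 0.226646
deff = V_st / V_srs = 0.0879344/0.226646 = 0.3880

deff ≈ 0.388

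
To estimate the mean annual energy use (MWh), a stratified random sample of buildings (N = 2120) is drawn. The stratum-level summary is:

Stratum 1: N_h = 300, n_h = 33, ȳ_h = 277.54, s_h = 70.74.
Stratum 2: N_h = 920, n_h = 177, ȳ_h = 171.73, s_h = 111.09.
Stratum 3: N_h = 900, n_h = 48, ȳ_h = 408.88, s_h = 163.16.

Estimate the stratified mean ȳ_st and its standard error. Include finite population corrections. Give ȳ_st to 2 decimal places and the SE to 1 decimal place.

ȳ_st = Σ W_h ȳ_h = (300·277.54 + 920·171.73 + 900·408.88)/2120 = 287.38000
V̂(ȳ_st) = Σ W_h² (1 − n_h/N_h) s_h²/n_h, with W_h = N_h/N and N = 2120:
  stratum 1: (300/2120)²·(1 − 33/300)·70.74²/33 = 2.70257
  stratum 2: (920/2120)²·(1 − 177/920)·111.09²/177 = 10.6043
  stratum 3: (900/2120)²·(1 − 48/900)·163.16²/48 = 94.623
V̂(ȳ_st) = 107.93
SE(ȳ_st) = √107.93 = 10.3889

ȳ_st ≈ 287.38, SE ≈ 10.4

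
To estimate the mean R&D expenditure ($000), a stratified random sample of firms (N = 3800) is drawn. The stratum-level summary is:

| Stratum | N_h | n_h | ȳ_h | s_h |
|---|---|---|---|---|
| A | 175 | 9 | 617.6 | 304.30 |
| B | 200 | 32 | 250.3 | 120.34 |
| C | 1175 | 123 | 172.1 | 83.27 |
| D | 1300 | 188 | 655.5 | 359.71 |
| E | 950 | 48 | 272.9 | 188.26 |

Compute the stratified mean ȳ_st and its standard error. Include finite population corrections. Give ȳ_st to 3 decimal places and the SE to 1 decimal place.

ȳ_st ≈ 387.306, SE ≈ 11.8

ȳ_st = Σ W_h ȳ_h = (175·617.6 + 200·250.3 + 1175·172.1 + 1300·655.5 + 950·272.9)/3800 = 387.30592
V̂(ȳ_st) = Σ W_h² (1 − n_h/N_h) s_h²/n_h, with W_h = N_h/N and N = 3800:
  stratum A: (175/3800)²·(1 − 9/175)·304.30²/9 = 20.6986
  stratum B: (200/3800)²·(1 − 32/200)·120.34²/32 = 1.05303
  stratum C: (1175/3800)²·(1 − 123/1175)·83.27²/123 = 4.82568
  stratum D: (1300/3800)²·(1 − 188/1300)·359.71²/188 = 68.9014
  stratum E: (950/3800)²·(1 − 48/950)·188.26²/48 = 43.8165
V̂(ȳ_st) = 139.295
SE(ȳ_st) = √139.295 = 11.8023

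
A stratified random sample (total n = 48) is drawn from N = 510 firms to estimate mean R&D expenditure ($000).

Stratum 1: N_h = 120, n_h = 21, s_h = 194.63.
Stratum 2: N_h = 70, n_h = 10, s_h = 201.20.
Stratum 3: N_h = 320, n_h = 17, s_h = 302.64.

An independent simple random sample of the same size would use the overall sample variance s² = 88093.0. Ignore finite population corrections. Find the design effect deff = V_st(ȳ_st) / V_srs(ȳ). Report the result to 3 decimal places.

V̂(ȳ_st) = Σ W_h² s_h²/n_h, with W_h = N_h/N and N = 510:
  stratum 1: (120/510)²·194.63²/21 = 99.8671
  stratum 2: (70/510)²·201.20²/10 = 76.2626
  stratum 3: (320/510)²·302.64²/17 = 2121.11
V_st = 2297.24
V_srs = s²/n = 88093.0/48 = 1835.27
deff = V_st / V_srs = 2297.24/1835.27 = 1.2517

deff ≈ 1.252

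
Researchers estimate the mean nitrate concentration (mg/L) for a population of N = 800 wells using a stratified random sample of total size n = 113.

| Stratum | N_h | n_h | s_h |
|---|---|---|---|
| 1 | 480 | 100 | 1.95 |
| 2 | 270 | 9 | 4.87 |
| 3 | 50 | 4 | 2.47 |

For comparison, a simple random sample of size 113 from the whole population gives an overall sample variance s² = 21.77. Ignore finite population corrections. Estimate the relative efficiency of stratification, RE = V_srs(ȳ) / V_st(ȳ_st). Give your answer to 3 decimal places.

RE ≈ 0.602

V̂(ȳ_st) = Σ W_h² s_h²/n_h, with W_h = N_h/N and N = 800:
  stratum 1: (480/800)²·1.95²/100 = 0.013689
  stratum 2: (270/800)²·4.87²/9 = 0.300167
  stratum 3: (50/800)²·2.47²/4 = 0.00595791
V_st = 0.319814
V_srs = s²/n = 21.77/113 = 0.192655
Relative efficiency = V_srs / V_st = 0.192655/0.319814 = 0.6024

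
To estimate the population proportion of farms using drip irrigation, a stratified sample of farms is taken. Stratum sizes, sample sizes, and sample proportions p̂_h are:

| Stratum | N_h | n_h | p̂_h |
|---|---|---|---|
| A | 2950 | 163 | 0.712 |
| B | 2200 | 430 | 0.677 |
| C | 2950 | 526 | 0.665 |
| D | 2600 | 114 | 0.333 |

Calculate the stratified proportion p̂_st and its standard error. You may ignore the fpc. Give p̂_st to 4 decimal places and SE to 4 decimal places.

p̂_st ≈ 0.5998, SE ≈ 0.0163

N = 10700; stratum weights W_h = N_h/N.
p̂_st = Σ W_h p̂_h = (2950·0.712 + 2200·0.677 + 2950·0.665 + 2600·0.333)/10700 = 0.59975
V̂(p̂_st) = Σ W_h² p̂_h(1−p̂_h)/(n_h−1):
  stratum A: (2950/10700)²·0.712·0.288/162 = 9.6213e-05
  stratum B: (2200/10700)²·0.677·0.323/429 = 2.15482e-05
  stratum C: (2950/10700)²·0.665·0.335/525 = 3.2254e-05
  stratum D: (2600/10700)²·0.333·0.667/113 = 0.000116057
V̂(p̂_st) = 0.000266072; SE = √V̂ = 0.0163117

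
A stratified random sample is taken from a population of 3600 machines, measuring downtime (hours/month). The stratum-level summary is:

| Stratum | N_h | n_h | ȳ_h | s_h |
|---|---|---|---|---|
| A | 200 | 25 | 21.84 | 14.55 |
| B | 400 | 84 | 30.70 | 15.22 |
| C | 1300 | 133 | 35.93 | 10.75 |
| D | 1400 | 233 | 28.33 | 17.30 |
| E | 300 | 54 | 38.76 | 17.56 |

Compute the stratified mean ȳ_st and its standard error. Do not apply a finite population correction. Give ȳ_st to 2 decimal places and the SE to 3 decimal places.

ȳ_st = Σ W_h ȳ_h = (200·21.84 + 400·30.70 + 1300·35.93 + 1400·28.33 + 300·38.76)/3600 = 31.84639
V̂(ȳ_st) = Σ W_h² s_h²/n_h, with W_h = N_h/N and N = 3600:
  stratum A: (200/3600)²·14.55²/25 = 0.0261361
  stratum B: (400/3600)²·15.22²/84 = 0.0340459
  stratum C: (1300/3600)²·10.75²/133 = 0.113304
  stratum D: (1400/3600)²·17.30²/233 = 0.194262
  stratum E: (300/3600)²·17.56²/54 = 0.0396545
V̂(ȳ_st) = 0.407403
SE(ȳ_st) = √0.407403 = 0.638281

ȳ_st ≈ 31.85, SE ≈ 0.638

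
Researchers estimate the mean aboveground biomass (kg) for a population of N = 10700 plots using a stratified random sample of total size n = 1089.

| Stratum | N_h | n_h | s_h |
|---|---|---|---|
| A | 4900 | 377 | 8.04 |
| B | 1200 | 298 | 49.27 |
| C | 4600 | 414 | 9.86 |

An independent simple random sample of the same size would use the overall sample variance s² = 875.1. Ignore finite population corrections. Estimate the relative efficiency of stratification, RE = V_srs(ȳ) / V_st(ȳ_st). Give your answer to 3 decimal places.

RE ≈ 4.420

V̂(ȳ_st) = Σ W_h² s_h²/n_h, with W_h = N_h/N and N = 10700:
  stratum A: (4900/10700)²·8.04²/377 = 0.035958
  stratum B: (1200/10700)²·49.27²/298 = 0.102458
  stratum C: (4600/10700)²·9.86²/414 = 0.0434012
V_st = 0.181817
V_srs = s²/n = 875.1/1089 = 0.803581
Relative efficiency = V_srs / V_st = 0.803581/0.181817 = 4.4197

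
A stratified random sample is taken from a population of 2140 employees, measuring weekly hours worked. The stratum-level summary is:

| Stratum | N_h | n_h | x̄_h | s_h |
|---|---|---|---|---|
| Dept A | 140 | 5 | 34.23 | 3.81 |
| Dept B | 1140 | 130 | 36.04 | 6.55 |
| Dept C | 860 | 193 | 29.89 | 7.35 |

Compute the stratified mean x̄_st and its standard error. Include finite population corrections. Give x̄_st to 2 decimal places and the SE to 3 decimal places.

x̄_st = Σ W_h x̄_h = (140·34.23 + 1140·36.04 + 860·29.89)/2140 = 33.45009
V̂(x̄_st) = Σ W_h² (1 − n_h/N_h) s_h²/n_h, with W_h = N_h/N and N = 2140:
  stratum Dept A: (140/2140)²·(1 − 5/140)·3.81²/5 = 0.0119816
  stratum Dept B: (1140/2140)²·(1 − 130/1140)·6.55²/130 = 0.0829732
  stratum Dept C: (860/2140)²·(1 − 193/860)·7.35²/193 = 0.0350602
V̂(x̄_st) = 0.130015
SE(x̄_st) = √0.130015 = 0.360576

x̄_st ≈ 33.45, SE ≈ 0.361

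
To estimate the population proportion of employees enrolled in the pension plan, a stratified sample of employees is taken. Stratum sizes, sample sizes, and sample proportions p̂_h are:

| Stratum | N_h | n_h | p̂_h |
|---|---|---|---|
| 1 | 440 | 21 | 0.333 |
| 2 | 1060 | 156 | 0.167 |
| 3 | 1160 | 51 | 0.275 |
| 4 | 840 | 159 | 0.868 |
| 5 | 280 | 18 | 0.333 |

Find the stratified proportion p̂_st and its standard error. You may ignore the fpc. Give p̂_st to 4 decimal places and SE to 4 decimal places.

p̂_st ≈ 0.3875, SE ≈ 0.0265

N = 3780; stratum weights W_h = N_h/N.
p̂_st = Σ W_h p̂_h = (440·0.333 + 1060·0.167 + 1160·0.275 + 840·0.868 + 280·0.333)/3780 = 0.38754
V̂(p̂_st) = Σ W_h² p̂_h(1−p̂_h)/(n_h−1):
  stratum 1: (440/3780)²·0.333·0.667/20 = 0.000150474
  stratum 2: (1060/3780)²·0.167·0.833/155 = 7.05761e-05
  stratum 3: (1160/3780)²·0.275·0.725/50 = 0.00037552
  stratum 4: (840/3780)²·0.868·0.132/158 = 3.58106e-05
  stratum 5: (280/3780)²·0.333·0.667/17 = 7.16892e-05
V̂(p̂_st) = 0.00070407; SE = √V̂ = 0.0265343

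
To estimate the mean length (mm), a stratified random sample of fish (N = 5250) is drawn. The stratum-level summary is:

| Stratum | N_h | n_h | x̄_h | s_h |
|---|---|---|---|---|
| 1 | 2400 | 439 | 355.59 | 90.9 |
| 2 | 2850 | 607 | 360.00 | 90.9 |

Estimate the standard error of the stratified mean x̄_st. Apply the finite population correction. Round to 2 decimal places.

V̂(x̄_st) = Σ W_h² (1 − n_h/N_h) s_h²/n_h, with W_h = N_h/N and N = 5250:
  stratum 1: (2400/5250)²·(1 − 439/2400)·90.9²/439 = 3.21391
  stratum 2: (2850/5250)²·(1 − 607/2850)·90.9²/607 = 3.15715
V̂(x̄_st) = 6.37105
SE(x̄_st) = √6.37105 = 2.52409

SE(x̄_st) ≈ 2.52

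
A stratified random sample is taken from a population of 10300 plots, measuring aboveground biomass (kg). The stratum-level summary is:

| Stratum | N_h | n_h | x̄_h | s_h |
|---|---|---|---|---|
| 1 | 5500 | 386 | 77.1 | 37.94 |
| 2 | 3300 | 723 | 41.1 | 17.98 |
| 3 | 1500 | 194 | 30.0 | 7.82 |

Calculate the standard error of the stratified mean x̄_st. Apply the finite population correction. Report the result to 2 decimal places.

SE(x̄_st) ≈ 1.02

V̂(x̄_st) = Σ W_h² (1 − n_h/N_h) s_h²/n_h, with W_h = N_h/N and N = 10300:
  stratum 1: (5500/10300)²·(1 − 386/5500)·37.94²/386 = 0.988681
  stratum 2: (3300/10300)²·(1 − 723/3300)·17.98²/723 = 0.0358422
  stratum 3: (1500/10300)²·(1 − 194/1500)·7.82²/194 = 0.00582065
V̂(x̄_st) = 1.03034
SE(x̄_st) = √1.03034 = 1.01506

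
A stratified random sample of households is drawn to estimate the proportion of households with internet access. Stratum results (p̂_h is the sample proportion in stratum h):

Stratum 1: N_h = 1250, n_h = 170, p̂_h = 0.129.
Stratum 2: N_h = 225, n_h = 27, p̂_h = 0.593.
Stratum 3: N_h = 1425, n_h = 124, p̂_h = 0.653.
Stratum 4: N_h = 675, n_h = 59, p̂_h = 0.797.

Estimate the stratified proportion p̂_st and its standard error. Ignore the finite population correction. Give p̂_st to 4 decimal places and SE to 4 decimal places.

N = 3575; stratum weights W_h = N_h/N.
p̂_st = Σ W_h p̂_h = (1250·0.129 + 225·0.593 + 1425·0.653 + 675·0.797)/3575 = 0.49320
V̂(p̂_st) = Σ W_h² p̂_h(1−p̂_h)/(n_h−1):
  stratum 1: (1250/3575)²·0.129·0.871/169 = 8.1281e-05
  stratum 2: (225/3575)²·0.593·0.407/26 = 3.67696e-05
  stratum 3: (1425/3575)²·0.653·0.347/123 = 0.000292695
  stratum 4: (675/3575)²·0.797·0.203/58 = 9.94447e-05
V̂(p̂_st) = 0.00051019; SE = √V̂ = 0.0225874

p̂_st ≈ 0.4932, SE ≈ 0.0226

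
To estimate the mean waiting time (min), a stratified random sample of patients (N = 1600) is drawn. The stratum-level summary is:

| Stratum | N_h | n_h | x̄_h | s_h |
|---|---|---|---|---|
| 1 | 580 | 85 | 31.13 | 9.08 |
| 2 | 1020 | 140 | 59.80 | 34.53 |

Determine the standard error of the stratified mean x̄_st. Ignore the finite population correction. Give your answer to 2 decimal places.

V̂(x̄_st) = Σ W_h² s_h²/n_h, with W_h = N_h/N and N = 1600:
  stratum 1: (580/1600)²·9.08²/85 = 0.127458
  stratum 2: (1020/1600)²·34.53²/140 = 3.46119
V̂(x̄_st) = 3.58865
SE(x̄_st) = √3.58865 = 1.89437

SE(x̄_st) ≈ 1.89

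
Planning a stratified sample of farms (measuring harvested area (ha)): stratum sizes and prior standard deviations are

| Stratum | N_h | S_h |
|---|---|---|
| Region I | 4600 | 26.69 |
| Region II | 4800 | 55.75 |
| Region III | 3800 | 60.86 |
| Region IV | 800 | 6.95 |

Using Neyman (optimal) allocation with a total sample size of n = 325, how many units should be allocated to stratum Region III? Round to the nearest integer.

Neyman allocation: n_h = n · N_h S_h / Σ N_i S_i, with n = 325.
  stratum Region I: N_h·S_h = 4600·26.69 = 122774.00
  stratum Region II: N_h·S_h = 4800·55.75 = 267600.00
  stratum Region III: N_h·S_h = 3800·60.86 = 231268.00
  stratum Region IV: N_h·S_h = 800·6.95 = 5560.00
Σ N_h S_h = 627202.00
n for stratum Region III = 325·231268.00/627202.00 = 119.837 → 120

120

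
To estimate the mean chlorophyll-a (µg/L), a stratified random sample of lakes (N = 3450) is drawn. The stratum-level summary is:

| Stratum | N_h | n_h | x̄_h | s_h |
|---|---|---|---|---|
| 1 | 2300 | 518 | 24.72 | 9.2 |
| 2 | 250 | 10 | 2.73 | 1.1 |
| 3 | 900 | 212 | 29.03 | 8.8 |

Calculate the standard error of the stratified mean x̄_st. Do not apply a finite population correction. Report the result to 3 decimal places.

V̂(x̄_st) = Σ W_h² s_h²/n_h, with W_h = N_h/N and N = 3450:
  stratum 1: (2300/3450)²·9.2²/518 = 0.0726212
  stratum 2: (250/3450)²·1.1²/10 = 0.000635371
  stratum 3: (900/3450)²·8.8²/212 = 0.0248586
V̂(x̄_st) = 0.0981151
SE(x̄_st) = √0.0981151 = 0.313233

SE(x̄_st) ≈ 0.313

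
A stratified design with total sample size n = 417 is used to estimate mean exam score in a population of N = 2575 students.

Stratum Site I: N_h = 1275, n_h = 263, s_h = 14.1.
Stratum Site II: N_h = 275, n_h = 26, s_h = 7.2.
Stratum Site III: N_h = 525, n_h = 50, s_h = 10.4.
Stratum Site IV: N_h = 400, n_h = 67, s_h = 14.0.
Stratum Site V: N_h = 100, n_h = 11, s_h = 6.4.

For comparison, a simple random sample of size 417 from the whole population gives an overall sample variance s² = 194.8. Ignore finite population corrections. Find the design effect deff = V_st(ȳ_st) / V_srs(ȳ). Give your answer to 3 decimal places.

V̂(ȳ_st) = Σ W_h² s_h²/n_h, with W_h = N_h/N and N = 2575:
  stratum Site I: (1275/2575)²·14.1²/263 = 0.185331
  stratum Site II: (275/2575)²·7.2²/26 = 0.0227406
  stratum Site III: (525/2575)²·10.4²/50 = 0.0899209
  stratum Site IV: (400/2575)²·14.0²/67 = 0.0705906
  stratum Site V: (100/2575)²·6.4²/11 = 0.00561582
V_st = 0.374199
V_srs = s²/n = 194.8/417 = 0.467146
deff = V_st / V_srs = 0.374199/0.467146 = 0.8010

deff ≈ 0.801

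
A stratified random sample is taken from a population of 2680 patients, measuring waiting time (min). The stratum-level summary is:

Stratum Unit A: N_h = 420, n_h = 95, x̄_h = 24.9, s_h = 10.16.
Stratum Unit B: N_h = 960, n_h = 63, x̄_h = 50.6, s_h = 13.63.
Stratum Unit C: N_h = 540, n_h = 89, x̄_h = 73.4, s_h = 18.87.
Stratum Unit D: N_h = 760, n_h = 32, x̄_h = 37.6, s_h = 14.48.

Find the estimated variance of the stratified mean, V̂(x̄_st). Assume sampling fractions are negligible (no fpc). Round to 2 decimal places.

V̂(x̄_st) ≈ 1.09

V̂(x̄_st) = Σ W_h² s_h²/n_h, with W_h = N_h/N and N = 2680:
  stratum Unit A: (420/2680)²·10.16²/95 = 0.0266866
  stratum Unit B: (960/2680)²·13.63²/63 = 0.378376
  stratum Unit C: (540/2680)²·18.87²/89 = 0.162432
  stratum Unit D: (760/2680)²·14.48²/32 = 0.52692
V̂(x̄_st) = 1.09442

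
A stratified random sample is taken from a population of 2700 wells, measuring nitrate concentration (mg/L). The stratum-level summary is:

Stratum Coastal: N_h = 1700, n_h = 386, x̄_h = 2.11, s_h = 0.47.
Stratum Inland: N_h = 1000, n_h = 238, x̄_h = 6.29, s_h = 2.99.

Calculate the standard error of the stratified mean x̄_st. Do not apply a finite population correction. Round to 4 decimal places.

V̂(x̄_st) = Σ W_h² s_h²/n_h, with W_h = N_h/N and N = 2700:
  stratum Coastal: (1700/2700)²·0.47²/386 = 0.000226871
  stratum Inland: (1000/2700)²·2.99²/238 = 0.00515274
V̂(x̄_st) = 0.00537961
SE(x̄_st) = √0.00537961 = 0.0733458

SE(x̄_st) ≈ 0.0733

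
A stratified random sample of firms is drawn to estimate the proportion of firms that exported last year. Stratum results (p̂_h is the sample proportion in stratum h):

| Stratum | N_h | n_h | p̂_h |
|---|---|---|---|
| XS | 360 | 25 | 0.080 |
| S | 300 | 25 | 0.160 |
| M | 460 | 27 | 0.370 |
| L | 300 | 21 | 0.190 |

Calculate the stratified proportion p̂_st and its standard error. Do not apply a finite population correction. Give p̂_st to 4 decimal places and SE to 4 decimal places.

p̂_st ≈ 0.2141, SE ≈ 0.0416

N = 1420; stratum weights W_h = N_h/N.
p̂_st = Σ W_h p̂_h = (360·0.080 + 300·0.160 + 460·0.370 + 300·0.190)/1420 = 0.21408
V̂(p̂_st) = Σ W_h² p̂_h(1−p̂_h)/(n_h−1):
  stratum XS: (360/1420)²·0.080·0.920/24 = 0.000197104
  stratum S: (300/1420)²·0.160·0.840/24 = 0.00024995
  stratum M: (460/1420)²·0.370·0.630/26 = 0.000940823
  stratum L: (300/1420)²·0.190·0.810/20 = 0.000343459
V̂(p̂_st) = 0.00173134; SE = √V̂ = 0.0416093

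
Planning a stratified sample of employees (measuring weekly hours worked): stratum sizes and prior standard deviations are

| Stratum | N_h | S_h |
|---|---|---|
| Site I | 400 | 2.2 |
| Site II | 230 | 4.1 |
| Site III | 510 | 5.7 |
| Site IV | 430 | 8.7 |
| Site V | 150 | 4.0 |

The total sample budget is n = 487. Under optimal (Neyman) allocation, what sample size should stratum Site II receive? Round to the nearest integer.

51

Neyman allocation: n_h = n · N_h S_h / Σ N_i S_i, with n = 487.
  stratum Site I: N_h·S_h = 400·2.2 = 880.00
  stratum Site II: N_h·S_h = 230·4.1 = 943.00
  stratum Site III: N_h·S_h = 510·5.7 = 2907.00
  stratum Site IV: N_h·S_h = 430·8.7 = 3741.00
  stratum Site V: N_h·S_h = 150·4.0 = 600.00
Σ N_h S_h = 9071.00
n for stratum Site II = 487·943.00/9071.00 = 50.627 → 51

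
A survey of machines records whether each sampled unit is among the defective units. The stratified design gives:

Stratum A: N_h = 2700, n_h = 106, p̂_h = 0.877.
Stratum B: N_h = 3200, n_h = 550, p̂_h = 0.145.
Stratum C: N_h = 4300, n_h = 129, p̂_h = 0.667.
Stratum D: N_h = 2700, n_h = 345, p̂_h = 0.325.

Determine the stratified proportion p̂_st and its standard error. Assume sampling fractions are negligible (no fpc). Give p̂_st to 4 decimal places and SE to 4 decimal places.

p̂_st ≈ 0.5099, SE ≈ 0.0167

N = 12900; stratum weights W_h = N_h/N.
p̂_st = Σ W_h p̂_h = (2700·0.877 + 3200·0.145 + 4300·0.667 + 2700·0.325)/12900 = 0.50988
V̂(p̂_st) = Σ W_h² p̂_h(1−p̂_h)/(n_h−1):
  stratum A: (2700/12900)²·0.877·0.123/105 = 4.50053e-05
  stratum B: (3200/12900)²·0.145·0.855/549 = 1.38958e-05
  stratum C: (4300/12900)²·0.667·0.333/128 = 0.000192805
  stratum D: (2700/12900)²·0.325·0.675/344 = 2.79368e-05
V̂(p̂_st) = 0.000279643; SE = √V̂ = 0.0167225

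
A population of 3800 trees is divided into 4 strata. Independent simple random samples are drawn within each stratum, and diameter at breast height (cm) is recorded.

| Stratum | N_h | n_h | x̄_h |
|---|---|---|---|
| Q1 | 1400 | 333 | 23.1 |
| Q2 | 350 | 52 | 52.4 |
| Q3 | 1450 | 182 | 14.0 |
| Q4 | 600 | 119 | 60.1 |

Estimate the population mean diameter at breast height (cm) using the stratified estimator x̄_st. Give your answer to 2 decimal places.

x̄_st ≈ 28.17

N = Σ N_h = 3800. Stratum weights W_h = N_h/N.
x̄_st = (1400·23.1 + 350·52.4 + 1450·14.0 + 600·60.1) / 3800 = 28.1684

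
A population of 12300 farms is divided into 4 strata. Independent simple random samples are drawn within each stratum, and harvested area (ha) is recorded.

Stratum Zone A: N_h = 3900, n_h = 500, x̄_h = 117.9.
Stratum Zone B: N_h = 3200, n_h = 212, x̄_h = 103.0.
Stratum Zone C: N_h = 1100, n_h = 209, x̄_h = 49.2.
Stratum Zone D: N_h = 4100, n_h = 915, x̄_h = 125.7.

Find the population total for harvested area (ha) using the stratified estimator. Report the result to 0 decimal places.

τ̂_st = Σ N_h x̄_h = 3900·117.9 + 3200·103.0 + 1100·49.2 + 4100·125.7 = 1358900

τ̂_st ≈ 1358900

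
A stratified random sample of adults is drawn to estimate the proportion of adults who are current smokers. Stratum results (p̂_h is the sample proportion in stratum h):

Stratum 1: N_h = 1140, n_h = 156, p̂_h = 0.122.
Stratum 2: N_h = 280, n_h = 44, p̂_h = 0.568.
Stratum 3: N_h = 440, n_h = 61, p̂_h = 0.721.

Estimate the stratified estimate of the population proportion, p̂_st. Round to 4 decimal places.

N = 1860; stratum weights W_h = N_h/N.
p̂_st = Σ W_h p̂_h = (1140·0.122 + 280·0.568 + 440·0.721)/1860 = 0.33084

p̂_st ≈ 0.3308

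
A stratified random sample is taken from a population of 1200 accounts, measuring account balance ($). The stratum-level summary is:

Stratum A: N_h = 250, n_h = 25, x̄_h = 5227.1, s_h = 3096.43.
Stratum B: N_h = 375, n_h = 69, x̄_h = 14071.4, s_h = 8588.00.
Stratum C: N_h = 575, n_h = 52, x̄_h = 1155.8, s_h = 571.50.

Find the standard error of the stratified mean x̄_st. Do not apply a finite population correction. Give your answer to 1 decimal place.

SE(x̄_st) ≈ 350.0

V̂(x̄_st) = Σ W_h² s_h²/n_h, with W_h = N_h/N and N = 1200:
  stratum A: (250/1200)²·3096.43²/25 = 16645.6
  stratum B: (375/1200)²·8588.00²/69 = 104384
  stratum C: (575/1200)²·571.50²/52 = 1442.12
V̂(x̄_st) = 122472
SE(x̄_st) = √122472 = 349.96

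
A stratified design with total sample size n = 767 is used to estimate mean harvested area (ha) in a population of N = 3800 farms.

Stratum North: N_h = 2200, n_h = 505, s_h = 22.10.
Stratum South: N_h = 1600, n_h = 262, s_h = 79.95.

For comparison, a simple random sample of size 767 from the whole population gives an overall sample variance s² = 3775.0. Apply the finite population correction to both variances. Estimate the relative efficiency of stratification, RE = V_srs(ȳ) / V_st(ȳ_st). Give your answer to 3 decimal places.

V̂(ȳ_st) = Σ W_h² (1 − n_h/N_h) s_h²/n_h, with W_h = N_h/N and N = 3800:
  stratum North: (2200/3800)²·(1 − 505/2200)·22.10²/505 = 0.249757
  stratum South: (1600/3800)²·(1 − 262/1600)·79.95²/262 = 3.61697
V_st = 3.86672
V_srs = (1 − 767/3800)·3775.0/767 = 3.92835
Relative efficiency = V_srs / V_st = 3.92835/3.86672 = 1.0159

RE ≈ 1.016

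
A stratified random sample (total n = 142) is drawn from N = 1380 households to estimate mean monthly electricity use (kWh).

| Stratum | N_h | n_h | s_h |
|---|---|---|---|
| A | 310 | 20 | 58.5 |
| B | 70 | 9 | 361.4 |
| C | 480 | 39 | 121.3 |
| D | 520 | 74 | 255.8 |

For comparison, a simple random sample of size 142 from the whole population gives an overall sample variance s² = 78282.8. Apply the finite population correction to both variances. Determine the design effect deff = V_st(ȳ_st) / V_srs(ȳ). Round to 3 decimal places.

deff ≈ 0.385

V̂(ȳ_st) = Σ W_h² (1 − n_h/N_h) s_h²/n_h, with W_h = N_h/N and N = 1380:
  stratum A: (310/1380)²·(1 − 20/310)·58.5²/20 = 8.07762
  stratum B: (70/1380)²·(1 − 9/70)·361.4²/9 = 32.5389
  stratum C: (480/1380)²·(1 − 39/480)·121.3²/39 = 41.9352
  stratum D: (520/1380)²·(1 − 74/520)·255.8²/74 = 107.684
V_st = 190.235
V_srs = (1 − 142/1380)·78282.8/142 = 494.561
deff = V_st / V_srs = 190.235/494.561 = 0.3847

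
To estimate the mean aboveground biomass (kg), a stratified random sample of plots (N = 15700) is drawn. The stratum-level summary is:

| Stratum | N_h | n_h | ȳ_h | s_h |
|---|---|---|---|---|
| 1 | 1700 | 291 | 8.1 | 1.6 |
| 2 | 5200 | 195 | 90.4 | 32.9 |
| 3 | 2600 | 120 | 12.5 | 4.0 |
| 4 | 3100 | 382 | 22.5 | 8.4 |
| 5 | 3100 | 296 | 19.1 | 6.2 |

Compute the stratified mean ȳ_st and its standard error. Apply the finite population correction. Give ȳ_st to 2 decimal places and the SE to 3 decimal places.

ȳ_st ≈ 41.10, SE ≈ 0.775

ȳ_st = Σ W_h ȳ_h = (1700·8.1 + 5200·90.4 + 2600·12.5 + 3100·22.5 + 3100·19.1)/15700 = 41.10255
V̂(ȳ_st) = Σ W_h² (1 − n_h/N_h) s_h²/n_h, with W_h = N_h/N and N = 15700:
  stratum 1: (1700/15700)²·(1 − 291/1700)·1.6²/291 = 8.54885e-05
  stratum 2: (5200/15700)²·(1 − 195/5200)·32.9²/195 = 0.586091
  stratum 3: (2600/15700)²·(1 − 120/2600)·4.0²/120 = 0.0034879
  stratum 4: (3100/15700)²·(1 − 382/3100)·8.4²/382 = 0.00631404
  stratum 5: (3100/15700)²·(1 − 296/3100)·6.2²/296 = 0.00457965
V̂(ȳ_st) = 0.600558
SE(ȳ_st) = √0.600558 = 0.774957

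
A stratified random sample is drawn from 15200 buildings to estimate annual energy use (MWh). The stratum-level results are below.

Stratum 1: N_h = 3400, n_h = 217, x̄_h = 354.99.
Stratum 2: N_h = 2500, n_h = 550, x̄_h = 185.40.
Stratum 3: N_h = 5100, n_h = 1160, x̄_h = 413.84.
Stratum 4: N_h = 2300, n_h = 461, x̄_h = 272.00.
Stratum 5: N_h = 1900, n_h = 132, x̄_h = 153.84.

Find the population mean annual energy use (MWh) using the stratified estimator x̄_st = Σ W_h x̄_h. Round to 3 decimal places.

N = Σ N_h = 15200. Stratum weights W_h = N_h/N.
x̄_st = (3400·354.99 + 2500·185.40 + 5100·413.84 + 2300·272.00 + 1900·153.84) / 15200 = 309.14118

x̄_st ≈ 309.141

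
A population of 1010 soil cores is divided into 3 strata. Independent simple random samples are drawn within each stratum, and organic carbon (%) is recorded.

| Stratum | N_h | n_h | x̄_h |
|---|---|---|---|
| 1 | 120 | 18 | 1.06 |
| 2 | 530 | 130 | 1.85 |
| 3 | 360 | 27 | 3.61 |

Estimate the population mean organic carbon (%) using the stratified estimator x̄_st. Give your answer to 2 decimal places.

N = Σ N_h = 1010. Stratum weights W_h = N_h/N.
x̄_st = (120·1.06 + 530·1.85 + 360·3.61) / 1010 = 2.3835

x̄_st ≈ 2.38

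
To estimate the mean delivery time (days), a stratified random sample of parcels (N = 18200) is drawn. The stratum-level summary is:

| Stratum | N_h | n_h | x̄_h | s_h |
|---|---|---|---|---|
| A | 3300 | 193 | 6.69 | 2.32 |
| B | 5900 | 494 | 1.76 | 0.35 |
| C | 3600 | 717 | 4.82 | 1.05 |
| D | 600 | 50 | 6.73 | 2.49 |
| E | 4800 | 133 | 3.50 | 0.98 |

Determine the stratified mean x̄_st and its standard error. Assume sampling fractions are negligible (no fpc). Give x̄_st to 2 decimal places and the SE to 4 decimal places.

x̄_st = Σ W_h x̄_h = (3300·6.69 + 5900·1.76 + 3600·4.82 + 600·6.73 + 4800·3.50)/18200 = 3.88192
V̂(x̄_st) = Σ W_h² s_h²/n_h, with W_h = N_h/N and N = 18200:
  stratum A: (3300/18200)²·2.32²/193 = 0.000916862
  stratum B: (5900/18200)²·0.35²/494 = 2.60598e-05
  stratum C: (3600/18200)²·1.05²/717 = 6.01619e-05
  stratum D: (600/18200)²·2.49²/50 = 0.000134769
  stratum E: (4800/18200)²·0.98²/133 = 0.000502273
V̂(x̄_st) = 0.00164013
SE(x̄_st) = √0.00164013 = 0.0404985

x̄_st ≈ 3.88, SE ≈ 0.0405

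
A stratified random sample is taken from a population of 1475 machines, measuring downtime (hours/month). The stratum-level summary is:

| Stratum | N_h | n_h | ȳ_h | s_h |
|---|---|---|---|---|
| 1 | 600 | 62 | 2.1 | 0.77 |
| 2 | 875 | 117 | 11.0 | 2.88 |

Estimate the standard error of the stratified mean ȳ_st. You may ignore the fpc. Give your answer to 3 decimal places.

SE(ȳ_st) ≈ 0.163

V̂(ȳ_st) = Σ W_h² s_h²/n_h, with W_h = N_h/N and N = 1475:
  stratum 1: (600/1475)²·0.77²/62 = 0.00158237
  stratum 2: (875/1475)²·2.88²/117 = 0.0249477
V̂(ȳ_st) = 0.0265301
SE(ȳ_st) = √0.0265301 = 0.162881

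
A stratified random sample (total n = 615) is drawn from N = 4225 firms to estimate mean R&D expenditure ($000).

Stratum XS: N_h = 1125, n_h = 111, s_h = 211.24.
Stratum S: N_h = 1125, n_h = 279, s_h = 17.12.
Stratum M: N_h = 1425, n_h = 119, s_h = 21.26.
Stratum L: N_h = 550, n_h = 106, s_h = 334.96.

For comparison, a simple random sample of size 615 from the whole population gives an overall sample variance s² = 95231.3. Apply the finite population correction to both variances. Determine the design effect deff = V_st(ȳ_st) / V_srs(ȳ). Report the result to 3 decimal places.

deff ≈ 0.307

V̂(ȳ_st) = Σ W_h² (1 − n_h/N_h) s_h²/n_h, with W_h = N_h/N and N = 4225:
  stratum XS: (1125/4225)²·(1 − 111/1125)·211.24²/111 = 25.6901
  stratum S: (1125/4225)²·(1 − 279/1125)·17.12²/279 = 0.0560109
  stratum M: (1425/4225)²·(1 − 119/1425)·21.26²/119 = 0.39599
  stratum L: (550/4225)²·(1 − 106/550)·334.96²/106 = 14.4801
V_st = 40.6223
V_srs = (1 − 615/4225)·95231.3/615 = 132.308
deff = V_st / V_srs = 40.6223/132.308 = 0.3070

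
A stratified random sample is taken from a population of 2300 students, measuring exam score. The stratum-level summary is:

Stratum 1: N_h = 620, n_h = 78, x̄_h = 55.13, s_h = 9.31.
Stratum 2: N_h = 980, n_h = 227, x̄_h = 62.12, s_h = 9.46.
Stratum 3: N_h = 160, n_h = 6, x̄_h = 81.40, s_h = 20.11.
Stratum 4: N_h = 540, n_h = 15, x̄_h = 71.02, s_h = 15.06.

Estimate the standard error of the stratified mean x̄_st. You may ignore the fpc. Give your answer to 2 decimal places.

V̂(x̄_st) = Σ W_h² s_h²/n_h, with W_h = N_h/N and N = 2300:
  stratum 1: (620/2300)²·9.31²/78 = 0.0807481
  stratum 2: (980/2300)²·9.46²/227 = 0.0715736
  stratum 3: (160/2300)²·20.11²/6 = 0.32618
  stratum 4: (540/2300)²·15.06²/15 = 0.833471
V̂(x̄_st) = 1.31197
SE(x̄_st) = √1.31197 = 1.14541

SE(x̄_st) ≈ 1.15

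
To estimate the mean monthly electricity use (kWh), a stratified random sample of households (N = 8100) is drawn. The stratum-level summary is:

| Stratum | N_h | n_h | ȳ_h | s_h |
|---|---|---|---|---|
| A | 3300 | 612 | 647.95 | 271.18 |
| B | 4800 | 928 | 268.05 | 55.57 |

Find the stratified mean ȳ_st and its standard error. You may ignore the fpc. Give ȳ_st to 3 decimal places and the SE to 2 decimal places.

ȳ_st = Σ W_h ȳ_h = (3300·647.95 + 4800·268.05)/8100 = 422.82407
V̂(ȳ_st) = Σ W_h² s_h²/n_h, with W_h = N_h/N and N = 8100:
  stratum A: (3300/8100)²·271.18²/612 = 19.9444
  stratum B: (4800/8100)²·55.57²/928 = 1.16854
V̂(ȳ_st) = 21.113
SE(ȳ_st) = √21.113 = 4.59489

ȳ_st ≈ 422.824, SE ≈ 4.59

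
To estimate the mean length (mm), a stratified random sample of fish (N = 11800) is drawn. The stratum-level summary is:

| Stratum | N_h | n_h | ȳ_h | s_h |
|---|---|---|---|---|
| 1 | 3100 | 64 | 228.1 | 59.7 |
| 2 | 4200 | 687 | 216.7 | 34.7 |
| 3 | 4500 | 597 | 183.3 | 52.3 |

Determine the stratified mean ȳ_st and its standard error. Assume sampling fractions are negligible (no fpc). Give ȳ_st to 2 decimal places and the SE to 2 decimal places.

ȳ_st = Σ W_h ȳ_h = (3100·228.1 + 4200·216.7 + 4500·183.3)/11800 = 206.95763
V̂(ȳ_st) = Σ W_h² s_h²/n_h, with W_h = N_h/N and N = 11800:
  stratum 1: (3100/11800)²·59.7²/64 = 3.84351
  stratum 2: (4200/11800)²·34.7²/687 = 0.222043
  stratum 3: (4500/11800)²·52.3²/597 = 0.666331
V̂(ȳ_st) = 4.73188
SE(ȳ_st) = √4.73188 = 2.17529

ȳ_st ≈ 206.96, SE ≈ 2.18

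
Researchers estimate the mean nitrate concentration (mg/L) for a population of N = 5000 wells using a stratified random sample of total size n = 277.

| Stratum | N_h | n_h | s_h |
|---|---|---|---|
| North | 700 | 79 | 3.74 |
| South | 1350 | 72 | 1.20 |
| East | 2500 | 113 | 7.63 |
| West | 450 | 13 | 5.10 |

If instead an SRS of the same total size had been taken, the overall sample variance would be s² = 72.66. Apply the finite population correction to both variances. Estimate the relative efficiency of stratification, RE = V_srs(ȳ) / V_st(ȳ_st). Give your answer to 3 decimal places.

V̂(ȳ_st) = Σ W_h² (1 − n_h/N_h) s_h²/n_h, with W_h = N_h/N and N = 5000:
  stratum North: (700/5000)²·(1 − 79/700)·3.74²/79 = 0.00307869
  stratum South: (1350/5000)²·(1 − 72/1350)·1.20²/72 = 0.00138024
  stratum East: (2500/5000)²·(1 − 113/2500)·7.63²/113 = 0.122977
  stratum West: (450/5000)²·(1 − 13/450)·5.10²/13 = 0.0157381
V_st = 0.143174
V_srs = (1 − 277/5000)·72.66/277 = 0.247778
Relative efficiency = V_srs / V_st = 0.247778/0.143174 = 1.7306

RE ≈ 1.731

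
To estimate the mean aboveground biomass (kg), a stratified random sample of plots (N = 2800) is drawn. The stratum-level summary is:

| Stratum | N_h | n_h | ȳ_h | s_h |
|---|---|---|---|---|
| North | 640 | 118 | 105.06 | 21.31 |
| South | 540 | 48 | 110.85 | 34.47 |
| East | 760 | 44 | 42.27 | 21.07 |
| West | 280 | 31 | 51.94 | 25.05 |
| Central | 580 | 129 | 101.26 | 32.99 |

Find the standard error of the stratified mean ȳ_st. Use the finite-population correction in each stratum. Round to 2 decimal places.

V̂(ȳ_st) = Σ W_h² (1 − n_h/N_h) s_h²/n_h, with W_h = N_h/N and N = 2800:
  stratum North: (640/2800)²·(1 − 118/640)·21.31²/118 = 0.163991
  stratum South: (540/2800)²·(1 − 48/540)·34.47²/48 = 0.83885
  stratum East: (760/2800)²·(1 − 44/760)·21.07²/44 = 0.700305
  stratum West: (280/2800)²·(1 − 31/280)·25.05²/31 = 0.180009
  stratum Central: (580/2800)²·(1 − 129/580)·32.99²/129 = 0.28149
V̂(ȳ_st) = 2.16464
SE(ȳ_st) = √2.16464 = 1.47127

SE(ȳ_st) ≈ 1.47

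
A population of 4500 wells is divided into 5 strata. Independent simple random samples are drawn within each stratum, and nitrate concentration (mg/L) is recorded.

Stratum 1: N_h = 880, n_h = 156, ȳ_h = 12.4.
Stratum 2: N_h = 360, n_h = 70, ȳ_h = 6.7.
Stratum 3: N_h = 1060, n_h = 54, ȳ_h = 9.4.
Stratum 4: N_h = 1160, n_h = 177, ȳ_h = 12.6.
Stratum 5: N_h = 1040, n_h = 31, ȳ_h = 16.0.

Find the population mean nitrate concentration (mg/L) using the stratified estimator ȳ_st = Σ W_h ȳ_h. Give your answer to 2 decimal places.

ȳ_st ≈ 12.12

N = Σ N_h = 4500. Stratum weights W_h = N_h/N.
ȳ_st = (880·12.4 + 360·6.7 + 1060·9.4 + 1160·12.6 + 1040·16.0) / 4500 = 12.1209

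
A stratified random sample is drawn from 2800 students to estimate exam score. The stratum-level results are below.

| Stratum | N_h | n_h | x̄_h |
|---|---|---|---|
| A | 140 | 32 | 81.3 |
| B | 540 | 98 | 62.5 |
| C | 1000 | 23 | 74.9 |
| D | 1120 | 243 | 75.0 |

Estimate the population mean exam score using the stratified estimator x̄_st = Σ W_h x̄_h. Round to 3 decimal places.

N = Σ N_h = 2800. Stratum weights W_h = N_h/N.
x̄_st = (140·81.3 + 540·62.5 + 1000·74.9 + 1120·75.0) / 2800 = 72.86857

x̄_st ≈ 72.869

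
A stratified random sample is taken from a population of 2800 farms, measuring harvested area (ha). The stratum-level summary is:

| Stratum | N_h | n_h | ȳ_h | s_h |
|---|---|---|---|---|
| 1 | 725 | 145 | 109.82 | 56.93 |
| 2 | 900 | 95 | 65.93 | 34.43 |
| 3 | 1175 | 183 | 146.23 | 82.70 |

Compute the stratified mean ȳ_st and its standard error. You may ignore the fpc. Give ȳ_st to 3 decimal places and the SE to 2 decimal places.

ȳ_st ≈ 110.992, SE ≈ 3.06

ȳ_st = Σ W_h ȳ_h = (725·109.82 + 900·65.93 + 1175·146.23)/2800 = 110.99170
V̂(ȳ_st) = Σ W_h² s_h²/n_h, with W_h = N_h/N and N = 2800:
  stratum 1: (725/2800)²·56.93²/145 = 1.49856
  stratum 2: (900/2800)²·34.43²/95 = 1.2892
  stratum 3: (1175/2800)²·82.70²/183 = 6.58142
V̂(ȳ_st) = 9.36918
SE(ȳ_st) = √9.36918 = 3.06091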